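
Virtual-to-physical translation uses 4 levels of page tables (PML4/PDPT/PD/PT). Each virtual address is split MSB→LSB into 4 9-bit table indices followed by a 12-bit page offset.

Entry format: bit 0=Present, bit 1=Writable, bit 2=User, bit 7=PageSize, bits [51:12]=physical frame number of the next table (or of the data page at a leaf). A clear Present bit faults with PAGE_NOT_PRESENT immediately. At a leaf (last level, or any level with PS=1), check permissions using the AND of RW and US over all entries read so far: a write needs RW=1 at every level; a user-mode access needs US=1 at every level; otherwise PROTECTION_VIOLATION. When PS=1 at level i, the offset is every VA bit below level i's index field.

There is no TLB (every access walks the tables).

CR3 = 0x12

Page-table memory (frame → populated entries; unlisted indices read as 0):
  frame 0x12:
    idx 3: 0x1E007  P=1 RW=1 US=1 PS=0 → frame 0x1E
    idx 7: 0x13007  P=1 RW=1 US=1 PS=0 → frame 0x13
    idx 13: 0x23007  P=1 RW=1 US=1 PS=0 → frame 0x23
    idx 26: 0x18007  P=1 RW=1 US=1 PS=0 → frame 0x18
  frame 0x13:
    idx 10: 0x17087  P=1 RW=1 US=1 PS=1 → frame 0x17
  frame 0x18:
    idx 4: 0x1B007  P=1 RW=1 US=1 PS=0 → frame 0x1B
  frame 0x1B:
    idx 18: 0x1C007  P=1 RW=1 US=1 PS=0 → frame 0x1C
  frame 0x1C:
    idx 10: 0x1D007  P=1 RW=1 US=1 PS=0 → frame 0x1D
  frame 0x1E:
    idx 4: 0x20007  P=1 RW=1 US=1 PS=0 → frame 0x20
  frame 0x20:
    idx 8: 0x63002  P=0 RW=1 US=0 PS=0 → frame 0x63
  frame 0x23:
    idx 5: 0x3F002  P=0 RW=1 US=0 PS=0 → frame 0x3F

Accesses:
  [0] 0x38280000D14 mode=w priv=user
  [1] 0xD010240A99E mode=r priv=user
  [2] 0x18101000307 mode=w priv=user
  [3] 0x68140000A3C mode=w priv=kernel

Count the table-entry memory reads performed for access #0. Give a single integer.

Per-access translation:
#0 VA=0x38280000D14 (w,user):
  L0: frame=0x12 idx=7 entry=0x13007 [P=1 RW=1 US=1 PS=0]
  L1: frame=0x13 idx=10 entry=0x17087 [P=1 RW=1 US=1 PS=1]
  → PA=0x17D14 (huge @L1)  (2 entries read)
#1 VA=0xD010240A99E (r,user):
  L0: frame=0x12 idx=26 entry=0x18007 [P=1 RW=1 US=1 PS=0]
  L1: frame=0x18 idx=4 entry=0x1B007 [P=1 RW=1 US=1 PS=0]
  L2: frame=0x1B idx=18 entry=0x1C007 [P=1 RW=1 US=1 PS=0]
  L3: frame=0x1C idx=10 entry=0x1D007 [P=1 RW=1 US=1 PS=0]
  → PA=0x1D99E  (4 entries read)
#2 VA=0x18101000307 (w,user):
  L0: frame=0x12 idx=3 entry=0x1E007 [P=1 RW=1 US=1 PS=0]
  L1: frame=0x1E idx=4 entry=0x20007 [P=1 RW=1 US=1 PS=0]
  L2: frame=0x20 idx=8 entry=0x63002 [P=0 RW=1 US=0 PS=0]
  → PAGE_NOT_PRESENT  (3 entries read)
#3 VA=0x68140000A3C (w,kernel):
  L0: frame=0x12 idx=13 entry=0x23007 [P=1 RW=1 US=1 PS=0]
  L1: frame=0x23 idx=5 entry=0x3F002 [P=0 RW=1 US=0 PS=0]
  → PAGE_NOT_PRESENT  (2 entries read)

Entries read for #0: 2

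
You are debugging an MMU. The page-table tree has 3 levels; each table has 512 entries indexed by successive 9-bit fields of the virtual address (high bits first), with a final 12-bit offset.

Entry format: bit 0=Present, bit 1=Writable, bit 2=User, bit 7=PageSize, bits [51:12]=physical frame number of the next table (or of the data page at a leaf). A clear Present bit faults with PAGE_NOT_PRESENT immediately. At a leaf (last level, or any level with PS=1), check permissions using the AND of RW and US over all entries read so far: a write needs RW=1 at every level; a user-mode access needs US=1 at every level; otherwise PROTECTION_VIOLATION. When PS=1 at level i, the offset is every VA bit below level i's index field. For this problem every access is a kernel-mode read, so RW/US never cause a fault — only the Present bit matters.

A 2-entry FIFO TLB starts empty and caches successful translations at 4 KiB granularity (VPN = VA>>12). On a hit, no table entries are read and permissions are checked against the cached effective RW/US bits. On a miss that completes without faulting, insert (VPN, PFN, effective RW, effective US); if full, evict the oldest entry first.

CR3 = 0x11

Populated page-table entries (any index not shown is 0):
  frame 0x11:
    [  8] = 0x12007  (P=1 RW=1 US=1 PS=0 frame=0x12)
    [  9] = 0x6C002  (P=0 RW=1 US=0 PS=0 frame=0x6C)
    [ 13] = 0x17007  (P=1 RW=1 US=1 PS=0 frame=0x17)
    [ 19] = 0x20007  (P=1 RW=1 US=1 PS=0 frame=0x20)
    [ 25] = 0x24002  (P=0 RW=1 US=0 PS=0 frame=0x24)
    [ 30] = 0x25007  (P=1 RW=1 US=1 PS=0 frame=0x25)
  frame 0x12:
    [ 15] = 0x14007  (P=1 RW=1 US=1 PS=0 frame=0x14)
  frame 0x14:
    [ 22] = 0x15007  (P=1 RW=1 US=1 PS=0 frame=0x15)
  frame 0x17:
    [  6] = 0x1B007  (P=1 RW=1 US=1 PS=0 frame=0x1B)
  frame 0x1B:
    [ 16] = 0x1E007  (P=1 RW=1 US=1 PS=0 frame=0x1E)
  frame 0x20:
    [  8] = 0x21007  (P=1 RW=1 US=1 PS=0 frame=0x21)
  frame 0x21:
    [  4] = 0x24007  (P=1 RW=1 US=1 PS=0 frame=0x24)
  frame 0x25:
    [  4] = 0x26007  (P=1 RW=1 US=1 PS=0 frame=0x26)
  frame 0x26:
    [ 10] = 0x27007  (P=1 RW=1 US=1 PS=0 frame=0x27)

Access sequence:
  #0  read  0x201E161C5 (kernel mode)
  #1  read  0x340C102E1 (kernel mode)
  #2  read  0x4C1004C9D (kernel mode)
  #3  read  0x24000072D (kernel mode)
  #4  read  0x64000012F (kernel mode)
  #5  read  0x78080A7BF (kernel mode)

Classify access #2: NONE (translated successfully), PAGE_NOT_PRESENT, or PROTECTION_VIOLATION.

Trace:
#0 VA=0x201E161C5 (r,kernel):
  L0 @0x11[8] → 0x12007  P=1,RW=1,US=1,PS=0
  L1 @0x12[15] → 0x14007  P=1,RW=1,US=1,PS=0
  L2 @0x14[22] → 0x15007  P=1,RW=1,US=1,PS=0
  → PA=0x151C5  (3 entries read)
#1 VA=0x340C102E1 (r,kernel):
  L0 @0x11[13] → 0x17007  P=1,RW=1,US=1,PS=0
  L1 @0x17[6] → 0x1B007  P=1,RW=1,US=1,PS=0
  L2 @0x1B[16] → 0x1E007  P=1,RW=1,US=1,PS=0
  → PA=0x1E2E1  (3 entries read)
#2 VA=0x4C1004C9D (r,kernel):
  L0 @0x11[19] → 0x20007  P=1,RW=1,US=1,PS=0
  L1 @0x20[8] → 0x21007  P=1,RW=1,US=1,PS=0
  L2 @0x21[4] → 0x24007  P=1,RW=1,US=1,PS=0
  → PA=0x24C9D  (3 entries read)
#3 VA=0x24000072D (r,kernel):
  L0 @0x11[9] → 0x6C002  P=0,RW=1,US=0,PS=0
  ✗ PAGE_NOT_PRESENT  [1 reads]
#4 VA=0x64000012F (r,kernel):
  L0 @0x11[25] → 0x24002  P=0,RW=1,US=0,PS=0
  ✗ PAGE_NOT_PRESENT  [1 reads]
#5 VA=0x78080A7BF (r,kernel):
  L0 @0x11[30] → 0x25007  P=1,RW=1,US=1,PS=0
  L1 @0x25[4] → 0x26007  P=1,RW=1,US=1,PS=0
  L2 @0x26[10] → 0x27007  P=1,RW=1,US=1,PS=0
  → PA=0x277BF  (3 entries read)

Access #2 fault: NONE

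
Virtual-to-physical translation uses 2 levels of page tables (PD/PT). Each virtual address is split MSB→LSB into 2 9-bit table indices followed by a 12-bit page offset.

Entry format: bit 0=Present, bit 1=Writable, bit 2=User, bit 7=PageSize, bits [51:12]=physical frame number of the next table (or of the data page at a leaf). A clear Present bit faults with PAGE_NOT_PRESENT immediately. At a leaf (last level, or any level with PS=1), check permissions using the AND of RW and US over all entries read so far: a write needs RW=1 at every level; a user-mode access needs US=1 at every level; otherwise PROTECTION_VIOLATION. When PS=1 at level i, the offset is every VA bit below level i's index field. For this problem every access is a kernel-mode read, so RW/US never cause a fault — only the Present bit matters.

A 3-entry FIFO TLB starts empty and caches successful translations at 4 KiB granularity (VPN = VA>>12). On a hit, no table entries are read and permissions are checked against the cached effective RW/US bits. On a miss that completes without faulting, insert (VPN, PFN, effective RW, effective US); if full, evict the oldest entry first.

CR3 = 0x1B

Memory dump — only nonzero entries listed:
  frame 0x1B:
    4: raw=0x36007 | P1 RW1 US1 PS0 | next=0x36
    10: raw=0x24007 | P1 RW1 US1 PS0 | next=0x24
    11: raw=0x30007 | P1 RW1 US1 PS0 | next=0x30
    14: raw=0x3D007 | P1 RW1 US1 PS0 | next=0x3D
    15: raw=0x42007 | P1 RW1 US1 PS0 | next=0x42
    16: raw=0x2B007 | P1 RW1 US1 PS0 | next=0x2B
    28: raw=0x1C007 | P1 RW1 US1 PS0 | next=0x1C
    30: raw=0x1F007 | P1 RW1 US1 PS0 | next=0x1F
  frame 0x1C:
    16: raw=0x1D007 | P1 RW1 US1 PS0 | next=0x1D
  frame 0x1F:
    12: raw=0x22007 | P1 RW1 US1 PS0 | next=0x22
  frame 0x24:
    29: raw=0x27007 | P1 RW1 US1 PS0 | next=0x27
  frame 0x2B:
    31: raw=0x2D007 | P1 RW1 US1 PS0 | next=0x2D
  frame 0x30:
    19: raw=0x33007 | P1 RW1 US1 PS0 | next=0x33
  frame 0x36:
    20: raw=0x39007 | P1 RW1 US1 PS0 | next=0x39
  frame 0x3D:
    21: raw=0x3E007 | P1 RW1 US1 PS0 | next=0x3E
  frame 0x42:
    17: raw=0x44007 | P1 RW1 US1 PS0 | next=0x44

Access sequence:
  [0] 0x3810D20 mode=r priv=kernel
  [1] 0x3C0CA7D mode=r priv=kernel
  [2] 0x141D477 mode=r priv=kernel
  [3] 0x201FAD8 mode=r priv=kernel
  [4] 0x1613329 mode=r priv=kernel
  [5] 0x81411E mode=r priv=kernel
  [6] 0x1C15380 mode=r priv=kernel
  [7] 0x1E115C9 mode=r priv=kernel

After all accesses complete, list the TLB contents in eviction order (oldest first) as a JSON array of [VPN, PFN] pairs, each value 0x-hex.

Per-access translation:
#0 VA=0x3810D20 (r,kernel):
  [0] read 0x1B idx=28: raw=0x1C007 flags P=1 W=1 U=1 S=0
  [1] read 0x1C idx=16: raw=0x1D007 flags P=1 W=1 U=1 S=0
  ✓ 0x1DD20  — 2 lookups
#1 VA=0x3C0CA7D (r,kernel):
  [0] read 0x1B idx=30: raw=0x1F007 flags P=1 W=1 U=1 S=0
  [1] read 0x1F idx=12: raw=0x22007 flags P=1 W=1 U=1 S=0
  ✓ 0x22A7D  — 2 lookups
#2 VA=0x141D477 (r,kernel):
  [0] read 0x1B idx=10: raw=0x24007 flags P=1 W=1 U=1 S=0
  [1] read 0x24 idx=29: raw=0x27007 flags P=1 W=1 U=1 S=0
  ✓ 0x27477  — 2 lookups
#3 VA=0x201FAD8 (r,kernel):
  [0] read 0x1B idx=16: raw=0x2B007 flags P=1 W=1 U=1 S=0
  [1] read 0x2B idx=31: raw=0x2D007 flags P=1 W=1 U=1 S=0
  ✓ 0x2DAD8  — 2 lookups
#4 VA=0x1613329 (r,kernel):
  [0] read 0x1B idx=11: raw=0x30007 flags P=1 W=1 U=1 S=0
  [1] read 0x30 idx=19: raw=0x33007 flags P=1 W=1 U=1 S=0
  ✓ 0x33329  — 2 lookups
#5 VA=0x81411E (r,kernel):
  [0] read 0x1B idx=4: raw=0x36007 flags P=1 W=1 U=1 S=0
  [1] read 0x36 idx=20: raw=0x39007 flags P=1 W=1 U=1 S=0
  ✓ 0x3911E  — 2 lookups
#6 VA=0x1C15380 (r,kernel):
  [0] read 0x1B idx=14: raw=0x3D007 flags P=1 W=1 U=1 S=0
  [1] read 0x3D idx=21: raw=0x3E007 flags P=1 W=1 U=1 S=0
  ✓ 0x3E380  — 2 lookups
#7 VA=0x1E115C9 (r,kernel):
  [0] read 0x1B idx=15: raw=0x42007 flags P=1 W=1 U=1 S=0
  [1] read 0x42 idx=17: raw=0x44007 flags P=1 W=1 U=1 S=0
  ✓ 0x445C9  — 2 lookups

TLB: [["0x814", "0x39"], ["0x1C15", "0x3E"], ["0x1E11", "0x44"]]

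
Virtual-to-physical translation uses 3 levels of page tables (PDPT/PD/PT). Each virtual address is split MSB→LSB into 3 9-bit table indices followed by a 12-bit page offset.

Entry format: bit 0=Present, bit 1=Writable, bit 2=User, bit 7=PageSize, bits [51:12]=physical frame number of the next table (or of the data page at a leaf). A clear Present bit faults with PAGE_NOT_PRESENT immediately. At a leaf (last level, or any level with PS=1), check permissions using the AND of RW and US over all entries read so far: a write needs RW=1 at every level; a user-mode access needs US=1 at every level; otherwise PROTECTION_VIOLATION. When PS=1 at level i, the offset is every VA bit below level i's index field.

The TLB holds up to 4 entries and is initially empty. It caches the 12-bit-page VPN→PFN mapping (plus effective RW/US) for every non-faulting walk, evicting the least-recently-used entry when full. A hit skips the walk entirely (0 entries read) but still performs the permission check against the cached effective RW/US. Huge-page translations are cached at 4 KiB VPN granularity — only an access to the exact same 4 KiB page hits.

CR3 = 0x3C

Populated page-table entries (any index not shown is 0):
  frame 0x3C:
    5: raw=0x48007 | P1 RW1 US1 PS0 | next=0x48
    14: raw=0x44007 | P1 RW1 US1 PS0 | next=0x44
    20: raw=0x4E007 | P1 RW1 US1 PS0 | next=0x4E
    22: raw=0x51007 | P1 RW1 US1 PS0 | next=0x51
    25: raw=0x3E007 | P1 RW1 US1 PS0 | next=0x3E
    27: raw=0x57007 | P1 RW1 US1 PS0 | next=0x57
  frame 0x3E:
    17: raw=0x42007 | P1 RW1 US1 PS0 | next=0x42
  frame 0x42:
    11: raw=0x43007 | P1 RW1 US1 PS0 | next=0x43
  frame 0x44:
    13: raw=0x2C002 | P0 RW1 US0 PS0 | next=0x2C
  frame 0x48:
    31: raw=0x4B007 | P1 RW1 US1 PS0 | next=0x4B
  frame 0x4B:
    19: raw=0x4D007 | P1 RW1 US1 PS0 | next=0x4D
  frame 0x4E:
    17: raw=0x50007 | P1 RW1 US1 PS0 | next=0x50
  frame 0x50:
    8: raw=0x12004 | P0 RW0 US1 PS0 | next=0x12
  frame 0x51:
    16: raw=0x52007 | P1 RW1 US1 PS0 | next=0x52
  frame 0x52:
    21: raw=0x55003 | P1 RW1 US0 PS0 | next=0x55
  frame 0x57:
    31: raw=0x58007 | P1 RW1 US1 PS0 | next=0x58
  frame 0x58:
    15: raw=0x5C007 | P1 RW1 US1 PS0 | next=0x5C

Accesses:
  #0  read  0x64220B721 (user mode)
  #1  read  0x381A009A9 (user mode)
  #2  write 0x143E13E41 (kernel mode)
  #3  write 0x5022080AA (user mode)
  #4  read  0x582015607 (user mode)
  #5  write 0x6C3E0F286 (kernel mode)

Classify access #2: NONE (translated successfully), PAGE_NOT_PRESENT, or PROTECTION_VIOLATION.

Walk each access:
#0 VA=0x64220B721 (r,user):
  [0] read 0x3C idx=25: raw=0x3E007 flags P=1 W=1 U=1 S=0
  [1] read 0x3E idx=17: raw=0x42007 flags P=1 W=1 U=1 S=0
  [2] read 0x42 idx=11: raw=0x43007 flags P=1 W=1 U=1 S=0
  → PA=0x43721  (3 entries read)
#1 VA=0x381A009A9 (r,user):
  [0] read 0x3C idx=14: raw=0x44007 flags P=1 W=1 U=1 S=0
  [1] read 0x44 idx=13: raw=0x2C002 flags P=0 W=1 U=0 S=0
  ✗ PAGE_NOT_PRESENT  [2 reads]
#2 VA=0x143E13E41 (w,kernel):
  [0] read 0x3C idx=5: raw=0x48007 flags P=1 W=1 U=1 S=0
  [1] read 0x48 idx=31: raw=0x4B007 flags P=1 W=1 U=1 S=0
  [2] read 0x4B idx=19: raw=0x4D007 flags P=1 W=1 U=1 S=0
  → PA=0x4DE41  (3 entries read)
#3 VA=0x5022080AA (w,user):
  [0] read 0x3C idx=20: raw=0x4E007 flags P=1 W=1 U=1 S=0
  [1] read 0x4E idx=17: raw=0x50007 flags P=1 W=1 U=1 S=0
  [2] read 0x50 idx=8: raw=0x12004 flags P=0 W=0 U=1 S=0
  ✗ PAGE_NOT_PRESENT  [3 reads]
#4 VA=0x582015607 (r,user):
  [0] read 0x3C idx=22: raw=0x51007 flags P=1 W=1 U=1 S=0
  [1] read 0x51 idx=16: raw=0x52007 flags P=1 W=1 U=1 S=0
  [2] read 0x52 idx=21: raw=0x55003 flags P=1 W=1 U=0 S=0
  ✗ PROTECTION_VIOLATION  [3 reads]
#5 VA=0x6C3E0F286 (w,kernel):
  [0] read 0x3C idx=27: raw=0x57007 flags P=1 W=1 U=1 S=0
  [1] read 0x57 idx=31: raw=0x58007 flags P=1 W=1 U=1 S=0
  [2] read 0x58 idx=15: raw=0x5C007 flags P=1 W=1 U=1 S=0
  → PA=0x5C286  (3 entries read)

Access #2 fault: NONE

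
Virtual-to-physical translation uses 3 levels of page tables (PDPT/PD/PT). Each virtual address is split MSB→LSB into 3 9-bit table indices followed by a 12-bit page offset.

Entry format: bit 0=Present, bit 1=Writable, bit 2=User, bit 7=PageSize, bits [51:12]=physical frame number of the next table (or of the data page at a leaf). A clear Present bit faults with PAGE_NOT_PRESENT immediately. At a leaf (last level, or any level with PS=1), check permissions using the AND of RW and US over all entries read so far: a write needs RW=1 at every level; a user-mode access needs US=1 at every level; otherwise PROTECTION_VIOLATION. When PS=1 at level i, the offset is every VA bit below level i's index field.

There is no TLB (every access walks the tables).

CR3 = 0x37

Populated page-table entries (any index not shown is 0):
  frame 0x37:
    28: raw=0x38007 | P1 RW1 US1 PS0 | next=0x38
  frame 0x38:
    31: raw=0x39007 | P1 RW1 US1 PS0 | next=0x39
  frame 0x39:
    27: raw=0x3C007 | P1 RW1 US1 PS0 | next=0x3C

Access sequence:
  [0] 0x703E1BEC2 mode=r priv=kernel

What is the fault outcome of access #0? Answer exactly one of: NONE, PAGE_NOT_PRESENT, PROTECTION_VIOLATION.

Walk each access:
#0 VA=0x703E1BEC2 (r,kernel):
  L0 @0x37[28] → 0x38007  P=1,RW=1,US=1,PS=0
  L1 @0x38[31] → 0x39007  P=1,RW=1,US=1,PS=0
  L2 @0x39[27] → 0x3C007  P=1,RW=1,US=1,PS=0
  → PA=0x3CEC2  (3 entries read)

Access #0 fault: NONE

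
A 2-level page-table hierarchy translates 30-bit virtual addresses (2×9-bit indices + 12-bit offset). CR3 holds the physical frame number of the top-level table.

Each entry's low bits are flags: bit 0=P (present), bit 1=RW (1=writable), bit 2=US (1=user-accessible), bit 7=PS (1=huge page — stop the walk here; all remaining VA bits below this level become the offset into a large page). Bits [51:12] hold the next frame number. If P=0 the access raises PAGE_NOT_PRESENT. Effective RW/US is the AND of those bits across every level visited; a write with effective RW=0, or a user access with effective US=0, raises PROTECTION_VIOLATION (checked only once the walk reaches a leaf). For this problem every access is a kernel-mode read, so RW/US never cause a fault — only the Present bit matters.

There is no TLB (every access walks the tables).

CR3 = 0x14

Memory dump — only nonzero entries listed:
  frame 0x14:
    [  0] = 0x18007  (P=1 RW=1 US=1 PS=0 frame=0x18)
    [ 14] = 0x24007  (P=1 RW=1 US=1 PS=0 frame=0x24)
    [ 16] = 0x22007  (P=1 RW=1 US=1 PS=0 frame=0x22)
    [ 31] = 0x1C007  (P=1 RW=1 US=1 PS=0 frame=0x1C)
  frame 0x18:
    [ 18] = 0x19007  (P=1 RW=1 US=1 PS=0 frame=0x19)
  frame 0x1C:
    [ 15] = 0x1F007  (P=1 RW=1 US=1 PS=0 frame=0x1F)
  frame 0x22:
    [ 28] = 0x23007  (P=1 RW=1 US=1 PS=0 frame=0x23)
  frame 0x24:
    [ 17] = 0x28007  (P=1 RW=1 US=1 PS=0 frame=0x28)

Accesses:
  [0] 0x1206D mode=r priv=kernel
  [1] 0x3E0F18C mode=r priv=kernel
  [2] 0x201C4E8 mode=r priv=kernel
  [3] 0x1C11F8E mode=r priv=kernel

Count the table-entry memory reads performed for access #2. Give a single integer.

Walk each access:
#0 VA=0x1206D (r,kernel):
  lvl0: tbl 0x14, slot 0 ⇒ 0x18007 (P1/RW1/US1/PS0)
  lvl1: tbl 0x18, slot 18 ⇒ 0x19007 (P1/RW1/US1/PS0)
  ⇒ phys 0x1906D  [2 reads]
#1 VA=0x3E0F18C (r,kernel):
  lvl0: tbl 0x14, slot 31 ⇒ 0x1C007 (P1/RW1/US1/PS0)
  lvl1: tbl 0x1C, slot 15 ⇒ 0x1F007 (P1/RW1/US1/PS0)
  ⇒ phys 0x1F18C  [2 reads]
#2 VA=0x201C4E8 (r,kernel):
  lvl0: tbl 0x14, slot 16 ⇒ 0x22007 (P1/RW1/US1/PS0)
  lvl1: tbl 0x22, slot 28 ⇒ 0x23007 (P1/RW1/US1/PS0)
  ⇒ phys 0x234E8  [2 reads]
#3 VA=0x1C11F8E (r,kernel):
  lvl0: tbl 0x14, slot 14 ⇒ 0x24007 (P1/RW1/US1/PS0)
  lvl1: tbl 0x24, slot 17 ⇒ 0x28007 (P1/RW1/US1/PS0)
  ⇒ phys 0x28F8E  [2 reads]

Entries read for #2: 2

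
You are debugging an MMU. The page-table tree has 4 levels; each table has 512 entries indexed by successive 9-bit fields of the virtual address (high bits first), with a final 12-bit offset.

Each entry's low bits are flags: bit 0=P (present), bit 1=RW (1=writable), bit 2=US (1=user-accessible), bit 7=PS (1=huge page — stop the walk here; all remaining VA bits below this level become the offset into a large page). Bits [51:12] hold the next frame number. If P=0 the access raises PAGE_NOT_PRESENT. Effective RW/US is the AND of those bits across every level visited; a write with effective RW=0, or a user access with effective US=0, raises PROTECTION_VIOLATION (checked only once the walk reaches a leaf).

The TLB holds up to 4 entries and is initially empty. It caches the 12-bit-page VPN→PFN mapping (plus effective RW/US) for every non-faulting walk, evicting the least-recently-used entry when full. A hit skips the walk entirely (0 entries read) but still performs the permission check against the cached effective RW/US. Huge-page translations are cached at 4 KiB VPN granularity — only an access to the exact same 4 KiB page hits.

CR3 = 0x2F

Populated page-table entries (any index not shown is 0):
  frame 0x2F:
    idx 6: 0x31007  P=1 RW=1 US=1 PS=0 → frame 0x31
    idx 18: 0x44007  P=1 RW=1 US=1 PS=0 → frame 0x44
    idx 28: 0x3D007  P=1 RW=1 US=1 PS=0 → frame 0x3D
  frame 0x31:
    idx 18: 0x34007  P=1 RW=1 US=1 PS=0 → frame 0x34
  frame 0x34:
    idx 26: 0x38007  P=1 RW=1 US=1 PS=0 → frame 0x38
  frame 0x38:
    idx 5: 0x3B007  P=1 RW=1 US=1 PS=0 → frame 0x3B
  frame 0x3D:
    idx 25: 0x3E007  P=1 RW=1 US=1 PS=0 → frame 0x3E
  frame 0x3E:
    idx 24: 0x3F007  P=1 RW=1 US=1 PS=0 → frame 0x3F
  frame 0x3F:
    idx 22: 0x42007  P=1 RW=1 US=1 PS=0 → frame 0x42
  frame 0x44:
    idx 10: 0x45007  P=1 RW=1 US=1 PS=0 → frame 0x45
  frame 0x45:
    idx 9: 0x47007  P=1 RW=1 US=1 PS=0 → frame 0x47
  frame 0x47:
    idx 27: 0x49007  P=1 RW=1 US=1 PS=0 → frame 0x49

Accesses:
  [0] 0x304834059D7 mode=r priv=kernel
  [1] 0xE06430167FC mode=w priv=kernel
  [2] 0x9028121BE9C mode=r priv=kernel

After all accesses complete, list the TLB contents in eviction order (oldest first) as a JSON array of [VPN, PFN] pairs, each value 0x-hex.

Walk each access:
#0 VA=0x304834059D7 (r,kernel):
  [0] read 0x2F idx=6: raw=0x31007 flags P=1 W=1 U=1 S=0
  [1] read 0x31 idx=18: raw=0x34007 flags P=1 W=1 U=1 S=0
  [2] read 0x34 idx=26: raw=0x38007 flags P=1 W=1 U=1 S=0
  [3] read 0x38 idx=5: raw=0x3B007 flags P=1 W=1 U=1 S=0
  → PA=0x3B9D7  (4 entries read)
#1 VA=0xE06430167FC (w,kernel):
  [0] read 0x2F idx=28: raw=0x3D007 flags P=1 W=1 U=1 S=0
  [1] read 0x3D idx=25: raw=0x3E007 flags P=1 W=1 U=1 S=0
  [2] read 0x3E idx=24: raw=0x3F007 flags P=1 W=1 U=1 S=0
  [3] read 0x3F idx=22: raw=0x42007 flags P=1 W=1 U=1 S=0
  → PA=0x427FC  (4 entries read)
#2 VA=0x9028121BE9C (r,kernel):
  [0] read 0x2F idx=18: raw=0x44007 flags P=1 W=1 U=1 S=0
  [1] read 0x44 idx=10: raw=0x45007 flags P=1 W=1 U=1 S=0
  [2] read 0x45 idx=9: raw=0x47007 flags P=1 W=1 U=1 S=0
  [3] read 0x47 idx=27: raw=0x49007 flags P=1 W=1 U=1 S=0
  → PA=0x49E9C  (4 entries read)

TLB: [["0x30483405", "0x3B"], ["0xE0643016", "0x42"], ["0x9028121B", "0x49"]]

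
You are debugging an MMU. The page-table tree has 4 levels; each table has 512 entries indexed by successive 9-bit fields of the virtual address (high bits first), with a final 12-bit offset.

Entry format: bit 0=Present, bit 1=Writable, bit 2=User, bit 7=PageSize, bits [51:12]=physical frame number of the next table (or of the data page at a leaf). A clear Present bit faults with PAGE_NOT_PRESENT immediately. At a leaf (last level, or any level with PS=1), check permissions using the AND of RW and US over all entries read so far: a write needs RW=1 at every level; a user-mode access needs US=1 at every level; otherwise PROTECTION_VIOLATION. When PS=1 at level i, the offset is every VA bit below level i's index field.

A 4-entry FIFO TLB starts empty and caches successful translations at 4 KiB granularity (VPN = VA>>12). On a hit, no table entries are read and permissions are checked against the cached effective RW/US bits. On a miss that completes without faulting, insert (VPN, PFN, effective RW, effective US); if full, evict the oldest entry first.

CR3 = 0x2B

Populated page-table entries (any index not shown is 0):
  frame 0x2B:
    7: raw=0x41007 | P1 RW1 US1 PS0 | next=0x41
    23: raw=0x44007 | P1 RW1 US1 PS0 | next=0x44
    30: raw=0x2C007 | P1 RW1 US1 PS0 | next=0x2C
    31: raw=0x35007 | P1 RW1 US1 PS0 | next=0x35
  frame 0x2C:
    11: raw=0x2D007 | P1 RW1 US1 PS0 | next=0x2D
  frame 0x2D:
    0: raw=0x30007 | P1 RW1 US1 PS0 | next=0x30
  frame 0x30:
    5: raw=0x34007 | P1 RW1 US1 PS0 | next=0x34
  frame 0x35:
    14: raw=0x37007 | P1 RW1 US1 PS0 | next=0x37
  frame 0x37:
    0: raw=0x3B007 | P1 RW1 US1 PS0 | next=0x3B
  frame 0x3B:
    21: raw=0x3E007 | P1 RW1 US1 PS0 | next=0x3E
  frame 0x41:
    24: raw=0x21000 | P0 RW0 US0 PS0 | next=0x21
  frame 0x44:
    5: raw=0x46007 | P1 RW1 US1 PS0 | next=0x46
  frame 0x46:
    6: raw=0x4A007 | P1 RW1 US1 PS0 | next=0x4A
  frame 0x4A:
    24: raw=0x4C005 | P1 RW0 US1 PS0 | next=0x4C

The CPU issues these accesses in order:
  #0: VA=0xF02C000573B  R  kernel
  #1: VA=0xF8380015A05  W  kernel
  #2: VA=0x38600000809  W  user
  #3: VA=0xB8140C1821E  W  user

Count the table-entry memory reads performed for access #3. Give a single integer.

Per-access translation:
#0 VA=0xF02C000573B (r,kernel):
  [0] read 0x2B idx=30: raw=0x2C007 flags P=1 W=1 U=1 S=0
  [1] read 0x2C idx=11: raw=0x2D007 flags P=1 W=1 U=1 S=0
  [2] read 0x2D idx=0: raw=0x30007 flags P=1 W=1 U=1 S=0
  [3] read 0x30 idx=5: raw=0x34007 flags P=1 W=1 U=1 S=0
  ⇒ phys 0x3473B  [4 reads]
#1 VA=0xF8380015A05 (w,kernel):
  [0] read 0x2B idx=31: raw=0x35007 flags P=1 W=1 U=1 S=0
  [1] read 0x35 idx=14: raw=0x37007 flags P=1 W=1 U=1 S=0
  [2] read 0x37 idx=0: raw=0x3B007 flags P=1 W=1 U=1 S=0
  [3] read 0x3B idx=21: raw=0x3E007 flags P=1 W=1 U=1 S=0
  ⇒ phys 0x3EA05  [4 reads]
#2 VA=0x38600000809 (w,user):
  [0] read 0x2B idx=7: raw=0x41007 flags P=1 W=1 U=1 S=0
  [1] read 0x41 idx=24: raw=0x21000 flags P=0 W=0 U=0 S=0
  → PAGE_NOT_PRESENT  (2 entries read)
#3 VA=0xB8140C1821E (w,user):
  [0] read 0x2B idx=23: raw=0x44007 flags P=1 W=1 U=1 S=0
  [1] read 0x44 idx=5: raw=0x46007 flags P=1 W=1 U=1 S=0
  [2] read 0x46 idx=6: raw=0x4A007 flags P=1 W=1 U=1 S=0
  [3] read 0x4A idx=24: raw=0x4C005 flags P=1 W=0 U=1 S=0
  → PROTECTION_VIOLATION  (4 entries read)

Entries read for #3: 4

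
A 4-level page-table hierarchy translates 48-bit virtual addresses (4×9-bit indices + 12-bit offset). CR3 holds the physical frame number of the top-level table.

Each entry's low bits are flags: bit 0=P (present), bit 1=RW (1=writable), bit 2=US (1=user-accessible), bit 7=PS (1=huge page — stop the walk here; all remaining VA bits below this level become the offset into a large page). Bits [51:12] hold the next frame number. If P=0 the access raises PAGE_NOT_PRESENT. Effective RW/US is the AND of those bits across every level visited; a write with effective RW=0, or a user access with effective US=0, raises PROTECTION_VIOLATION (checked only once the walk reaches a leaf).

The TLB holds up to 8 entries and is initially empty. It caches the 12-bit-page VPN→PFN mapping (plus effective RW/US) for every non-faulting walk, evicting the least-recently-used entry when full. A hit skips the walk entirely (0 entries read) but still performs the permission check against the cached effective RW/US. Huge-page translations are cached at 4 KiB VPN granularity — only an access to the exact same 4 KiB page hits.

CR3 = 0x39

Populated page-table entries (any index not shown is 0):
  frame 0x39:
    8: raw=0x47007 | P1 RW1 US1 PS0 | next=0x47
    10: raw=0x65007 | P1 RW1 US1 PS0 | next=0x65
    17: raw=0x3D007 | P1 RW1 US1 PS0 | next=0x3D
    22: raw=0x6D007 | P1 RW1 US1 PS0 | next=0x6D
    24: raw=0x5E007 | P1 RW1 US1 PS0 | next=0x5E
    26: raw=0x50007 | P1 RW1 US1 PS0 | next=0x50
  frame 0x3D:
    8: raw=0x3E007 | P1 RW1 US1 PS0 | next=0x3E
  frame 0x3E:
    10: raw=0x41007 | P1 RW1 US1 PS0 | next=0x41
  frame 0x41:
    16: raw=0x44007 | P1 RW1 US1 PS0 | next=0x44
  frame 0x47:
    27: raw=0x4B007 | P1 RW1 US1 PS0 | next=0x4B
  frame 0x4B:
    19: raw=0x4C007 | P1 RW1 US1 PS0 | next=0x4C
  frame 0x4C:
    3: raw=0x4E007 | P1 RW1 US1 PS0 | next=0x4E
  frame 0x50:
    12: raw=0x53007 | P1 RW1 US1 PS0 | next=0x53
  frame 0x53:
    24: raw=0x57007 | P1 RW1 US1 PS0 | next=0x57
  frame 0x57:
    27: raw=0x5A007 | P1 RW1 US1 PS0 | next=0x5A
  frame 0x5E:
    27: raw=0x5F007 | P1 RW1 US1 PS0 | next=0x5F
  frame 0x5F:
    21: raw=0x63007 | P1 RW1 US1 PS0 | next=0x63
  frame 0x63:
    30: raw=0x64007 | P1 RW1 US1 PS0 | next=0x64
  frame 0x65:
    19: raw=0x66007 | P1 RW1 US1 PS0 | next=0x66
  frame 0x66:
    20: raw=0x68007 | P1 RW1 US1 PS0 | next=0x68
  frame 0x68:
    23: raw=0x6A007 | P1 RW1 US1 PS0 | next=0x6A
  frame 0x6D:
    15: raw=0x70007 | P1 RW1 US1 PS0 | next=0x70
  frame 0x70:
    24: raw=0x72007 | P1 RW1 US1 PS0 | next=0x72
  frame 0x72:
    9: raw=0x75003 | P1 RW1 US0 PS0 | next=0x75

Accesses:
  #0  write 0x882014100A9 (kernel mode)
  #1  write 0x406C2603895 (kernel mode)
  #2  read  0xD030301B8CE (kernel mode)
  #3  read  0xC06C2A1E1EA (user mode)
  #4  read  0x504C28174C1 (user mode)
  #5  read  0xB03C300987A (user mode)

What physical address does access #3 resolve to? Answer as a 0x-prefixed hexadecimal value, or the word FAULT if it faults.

Trace:
#0 VA=0x882014100A9 (w,kernel):
  L0: frame=0x39 idx=17 entry=0x3D007 [P=1 RW=1 US=1 PS=0]
  L1: frame=0x3D idx=8 entry=0x3E007 [P=1 RW=1 US=1 PS=0]
  L2: frame=0x3E idx=10 entry=0x41007 [P=1 RW=1 US=1 PS=0]
  L3: frame=0x41 idx=16 entry=0x44007 [P=1 RW=1 US=1 PS=0]
  → PA=0x440A9  (4 entries read)
#1 VA=0x406C2603895 (w,kernel):
  L0: frame=0x39 idx=8 entry=0x47007 [P=1 RW=1 US=1 PS=0]
  L1: frame=0x47 idx=27 entry=0x4B007 [P=1 RW=1 US=1 PS=0]
  L2: frame=0x4B idx=19 entry=0x4C007 [P=1 RW=1 US=1 PS=0]
  L3: frame=0x4C idx=3 entry=0x4E007 [P=1 RW=1 US=1 PS=0]
  → PA=0x4E895  (4 entries read)
#2 VA=0xD030301B8CE (r,kernel):
  L0: frame=0x39 idx=26 entry=0x50007 [P=1 RW=1 US=1 PS=0]
  L1: frame=0x50 idx=12 entry=0x53007 [P=1 RW=1 US=1 PS=0]
  L2: frame=0x53 idx=24 entry=0x57007 [P=1 RW=1 US=1 PS=0]
  L3: frame=0x57 idx=27 entry=0x5A007 [P=1 RW=1 US=1 PS=0]
  → PA=0x5A8CE  (4 entries read)
#3 VA=0xC06C2A1E1EA (r,user):
  L0: frame=0x39 idx=24 entry=0x5E007 [P=1 RW=1 US=1 PS=0]
  L1: frame=0x5E idx=27 entry=0x5F007 [P=1 RW=1 US=1 PS=0]
  L2: frame=0x5F idx=21 entry=0x63007 [P=1 RW=1 US=1 PS=0]
  L3: frame=0x63 idx=30 entry=0x64007 [P=1 RW=1 US=1 PS=0]
  → PA=0x641EA  (4 entries read)
#4 VA=0x504C28174C1 (r,user):
  L0: frame=0x39 idx=10 entry=0x65007 [P=1 RW=1 US=1 PS=0]
  L1: frame=0x65 idx=19 entry=0x66007 [P=1 RW=1 US=1 PS=0]
  L2: frame=0x66 idx=20 entry=0x68007 [P=1 RW=1 US=1 PS=0]
  L3: frame=0x68 idx=23 entry=0x6A007 [P=1 RW=1 US=1 PS=0]
  → PA=0x6A4C1  (4 entries read)
#5 VA=0xB03C300987A (r,user):
  L0: frame=0x39 idx=22 entry=0x6D007 [P=1 RW=1 US=1 PS=0]
  L1: frame=0x6D idx=15 entry=0x70007 [P=1 RW=1 US=1 PS=0]
  L2: frame=0x70 idx=24 entry=0x72007 [P=1 RW=1 US=1 PS=0]
  L3: frame=0x72 idx=9 entry=0x75003 [P=1 RW=1 US=0 PS=0]
  ⇒ fault: PROTECTION_VIOLATION  — 4 lookups

Access #3 PA: 0x641EA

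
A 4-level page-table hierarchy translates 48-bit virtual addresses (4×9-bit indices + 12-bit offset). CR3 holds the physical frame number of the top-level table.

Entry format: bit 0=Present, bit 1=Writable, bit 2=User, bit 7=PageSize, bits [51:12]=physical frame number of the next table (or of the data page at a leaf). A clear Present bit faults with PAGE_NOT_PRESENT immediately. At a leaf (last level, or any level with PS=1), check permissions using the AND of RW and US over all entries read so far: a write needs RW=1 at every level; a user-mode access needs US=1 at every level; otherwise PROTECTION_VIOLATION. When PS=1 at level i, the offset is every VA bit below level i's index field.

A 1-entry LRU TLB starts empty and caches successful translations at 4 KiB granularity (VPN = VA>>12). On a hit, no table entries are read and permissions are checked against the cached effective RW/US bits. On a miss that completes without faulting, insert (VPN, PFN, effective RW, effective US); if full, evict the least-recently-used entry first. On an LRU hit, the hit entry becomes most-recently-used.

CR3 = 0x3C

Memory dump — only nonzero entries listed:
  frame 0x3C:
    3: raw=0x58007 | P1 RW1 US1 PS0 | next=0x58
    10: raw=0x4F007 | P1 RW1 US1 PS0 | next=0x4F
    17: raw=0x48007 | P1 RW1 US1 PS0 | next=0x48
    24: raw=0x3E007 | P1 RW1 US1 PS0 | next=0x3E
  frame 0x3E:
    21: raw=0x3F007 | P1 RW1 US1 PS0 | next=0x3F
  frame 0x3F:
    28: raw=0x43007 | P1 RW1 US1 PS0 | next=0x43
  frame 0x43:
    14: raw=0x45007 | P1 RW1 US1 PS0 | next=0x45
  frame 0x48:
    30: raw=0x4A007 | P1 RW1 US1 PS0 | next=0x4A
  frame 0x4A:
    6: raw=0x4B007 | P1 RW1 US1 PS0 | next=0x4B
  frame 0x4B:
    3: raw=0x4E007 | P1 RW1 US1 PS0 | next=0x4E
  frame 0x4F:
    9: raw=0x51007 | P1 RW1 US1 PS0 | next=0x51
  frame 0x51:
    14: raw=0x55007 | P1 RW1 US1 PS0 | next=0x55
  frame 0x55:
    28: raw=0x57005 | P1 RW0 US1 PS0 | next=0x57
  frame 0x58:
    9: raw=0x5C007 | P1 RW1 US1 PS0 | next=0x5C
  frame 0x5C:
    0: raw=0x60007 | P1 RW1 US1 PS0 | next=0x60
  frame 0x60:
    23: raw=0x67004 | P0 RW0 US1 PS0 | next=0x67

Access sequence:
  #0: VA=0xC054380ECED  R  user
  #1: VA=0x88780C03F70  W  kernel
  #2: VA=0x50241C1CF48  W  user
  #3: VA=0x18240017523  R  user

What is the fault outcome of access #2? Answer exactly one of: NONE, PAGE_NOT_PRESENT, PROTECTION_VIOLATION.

Trace:
#0 VA=0xC054380ECED (r,user):
  L0 @0x3C[24] → 0x3E007  P=1,RW=1,US=1,PS=0
  L1 @0x3E[21] → 0x3F007  P=1,RW=1,US=1,PS=0
  L2 @0x3F[28] → 0x43007  P=1,RW=1,US=1,PS=0
  L3 @0x43[14] → 0x45007  P=1,RW=1,US=1,PS=0
  ⇒ phys 0x45CED  [4 reads]
#1 VA=0x88780C03F70 (w,kernel):
  L0 @0x3C[17] → 0x48007  P=1,RW=1,US=1,PS=0
  L1 @0x48[30] → 0x4A007  P=1,RW=1,US=1,PS=0
  L2 @0x4A[6] → 0x4B007  P=1,RW=1,US=1,PS=0
  L3 @0x4B[3] → 0x4E007  P=1,RW=1,US=1,PS=0
  ⇒ phys 0x4EF70  [4 reads]
#2 VA=0x50241C1CF48 (w,user):
  L0 @0x3C[10] → 0x4F007  P=1,RW=1,US=1,PS=0
  L1 @0x4F[9] → 0x51007  P=1,RW=1,US=1,PS=0
  L2 @0x51[14] → 0x55007  P=1,RW=1,US=1,PS=0
  L3 @0x55[28] → 0x57005  P=1,RW=0,US=1,PS=0
  ⇒ fault: PROTECTION_VIOLATION  — 4 lookups
#3 VA=0x18240017523 (r,user):
  L0 @0x3C[3] → 0x58007  P=1,RW=1,US=1,PS=0
  L1 @0x58[9] → 0x5C007  P=1,RW=1,US=1,PS=0
  L2 @0x5C[0] → 0x60007  P=1,RW=1,US=1,PS=0
  L3 @0x60[23] → 0x67004  P=0,RW=0,US=1,PS=0
  ⇒ fault: PAGE_NOT_PRESENT  — 4 lookups

Access #2 fault: PROTECTION_VIOLATION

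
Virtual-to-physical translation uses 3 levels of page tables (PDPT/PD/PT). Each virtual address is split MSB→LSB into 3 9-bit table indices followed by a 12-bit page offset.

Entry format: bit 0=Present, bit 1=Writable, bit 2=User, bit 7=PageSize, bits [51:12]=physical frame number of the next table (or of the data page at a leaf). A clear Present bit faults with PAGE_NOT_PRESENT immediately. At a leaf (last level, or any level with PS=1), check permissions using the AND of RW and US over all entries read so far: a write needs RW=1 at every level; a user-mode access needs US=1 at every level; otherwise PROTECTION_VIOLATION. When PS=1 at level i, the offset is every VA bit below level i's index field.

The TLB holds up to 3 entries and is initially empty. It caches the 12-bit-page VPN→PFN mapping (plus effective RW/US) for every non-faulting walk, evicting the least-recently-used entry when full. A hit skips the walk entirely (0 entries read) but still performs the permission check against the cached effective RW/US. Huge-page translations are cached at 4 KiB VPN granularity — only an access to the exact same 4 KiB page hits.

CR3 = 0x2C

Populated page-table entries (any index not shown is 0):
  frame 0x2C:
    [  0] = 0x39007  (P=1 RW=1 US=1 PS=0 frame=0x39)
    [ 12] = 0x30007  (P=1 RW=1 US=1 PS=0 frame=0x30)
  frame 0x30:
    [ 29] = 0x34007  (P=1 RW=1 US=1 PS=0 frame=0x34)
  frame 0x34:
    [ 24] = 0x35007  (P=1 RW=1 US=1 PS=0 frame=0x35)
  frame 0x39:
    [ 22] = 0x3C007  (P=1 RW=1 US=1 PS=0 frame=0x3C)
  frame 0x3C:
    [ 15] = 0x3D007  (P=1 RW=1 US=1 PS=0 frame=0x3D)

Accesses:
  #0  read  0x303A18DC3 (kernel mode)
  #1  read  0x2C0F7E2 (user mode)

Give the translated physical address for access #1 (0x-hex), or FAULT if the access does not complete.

Trace:
#0 VA=0x303A18DC3 (r,kernel):
  [0] read 0x2C idx=12: raw=0x30007 flags P=1 W=1 U=1 S=0
  [1] read 0x30 idx=29: raw=0x34007 flags P=1 W=1 U=1 S=0
  [2] read 0x34 idx=24: raw=0x35007 flags P=1 W=1 U=1 S=0
  ⇒ phys 0x35DC3  [3 reads]
#1 VA=0x2C0F7E2 (r,user):
  [0] read 0x2C idx=0: raw=0x39007 flags P=1 W=1 U=1 S=0
  [1] read 0x39 idx=22: raw=0x3C007 flags P=1 W=1 U=1 S=0
  [2] read 0x3C idx=15: raw=0x3D007 flags P=1 W=1 U=1 S=0
  ⇒ phys 0x3D7E2  [3 reads]

Access #1 PA: 0x3D7E2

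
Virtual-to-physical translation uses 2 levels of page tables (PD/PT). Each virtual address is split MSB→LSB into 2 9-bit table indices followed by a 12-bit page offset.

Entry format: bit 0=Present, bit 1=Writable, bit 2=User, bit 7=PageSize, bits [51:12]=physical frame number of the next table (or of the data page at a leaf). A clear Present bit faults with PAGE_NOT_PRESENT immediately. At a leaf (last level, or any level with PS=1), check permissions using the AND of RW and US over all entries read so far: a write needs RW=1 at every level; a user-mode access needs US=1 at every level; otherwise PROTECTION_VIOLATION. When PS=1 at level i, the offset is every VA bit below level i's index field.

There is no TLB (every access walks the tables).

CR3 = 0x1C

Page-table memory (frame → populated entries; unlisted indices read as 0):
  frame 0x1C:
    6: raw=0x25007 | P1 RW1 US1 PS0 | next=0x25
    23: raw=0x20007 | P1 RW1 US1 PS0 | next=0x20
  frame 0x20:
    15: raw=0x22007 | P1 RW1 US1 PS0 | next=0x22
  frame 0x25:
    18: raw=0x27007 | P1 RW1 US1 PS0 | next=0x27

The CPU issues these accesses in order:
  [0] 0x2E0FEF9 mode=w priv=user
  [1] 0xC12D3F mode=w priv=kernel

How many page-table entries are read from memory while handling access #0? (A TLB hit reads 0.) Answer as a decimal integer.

Walk each access:
#0 VA=0x2E0FEF9 (w,user):
  lvl0: tbl 0x1C, slot 23 ⇒ 0x20007 (P1/RW1/US1/PS0)
  lvl1: tbl 0x20, slot 15 ⇒ 0x22007 (P1/RW1/US1/PS0)
  ✓ 0x22EF9  — 2 lookups
#1 VA=0xC12D3F (w,kernel):
  lvl0: tbl 0x1C, slot 6 ⇒ 0x25007 (P1/RW1/US1/PS0)
  lvl1: tbl 0x25, slot 18 ⇒ 0x27007 (P1/RW1/US1/PS0)
  ✓ 0x27D3F  — 2 lookups

Entries read for #0: 2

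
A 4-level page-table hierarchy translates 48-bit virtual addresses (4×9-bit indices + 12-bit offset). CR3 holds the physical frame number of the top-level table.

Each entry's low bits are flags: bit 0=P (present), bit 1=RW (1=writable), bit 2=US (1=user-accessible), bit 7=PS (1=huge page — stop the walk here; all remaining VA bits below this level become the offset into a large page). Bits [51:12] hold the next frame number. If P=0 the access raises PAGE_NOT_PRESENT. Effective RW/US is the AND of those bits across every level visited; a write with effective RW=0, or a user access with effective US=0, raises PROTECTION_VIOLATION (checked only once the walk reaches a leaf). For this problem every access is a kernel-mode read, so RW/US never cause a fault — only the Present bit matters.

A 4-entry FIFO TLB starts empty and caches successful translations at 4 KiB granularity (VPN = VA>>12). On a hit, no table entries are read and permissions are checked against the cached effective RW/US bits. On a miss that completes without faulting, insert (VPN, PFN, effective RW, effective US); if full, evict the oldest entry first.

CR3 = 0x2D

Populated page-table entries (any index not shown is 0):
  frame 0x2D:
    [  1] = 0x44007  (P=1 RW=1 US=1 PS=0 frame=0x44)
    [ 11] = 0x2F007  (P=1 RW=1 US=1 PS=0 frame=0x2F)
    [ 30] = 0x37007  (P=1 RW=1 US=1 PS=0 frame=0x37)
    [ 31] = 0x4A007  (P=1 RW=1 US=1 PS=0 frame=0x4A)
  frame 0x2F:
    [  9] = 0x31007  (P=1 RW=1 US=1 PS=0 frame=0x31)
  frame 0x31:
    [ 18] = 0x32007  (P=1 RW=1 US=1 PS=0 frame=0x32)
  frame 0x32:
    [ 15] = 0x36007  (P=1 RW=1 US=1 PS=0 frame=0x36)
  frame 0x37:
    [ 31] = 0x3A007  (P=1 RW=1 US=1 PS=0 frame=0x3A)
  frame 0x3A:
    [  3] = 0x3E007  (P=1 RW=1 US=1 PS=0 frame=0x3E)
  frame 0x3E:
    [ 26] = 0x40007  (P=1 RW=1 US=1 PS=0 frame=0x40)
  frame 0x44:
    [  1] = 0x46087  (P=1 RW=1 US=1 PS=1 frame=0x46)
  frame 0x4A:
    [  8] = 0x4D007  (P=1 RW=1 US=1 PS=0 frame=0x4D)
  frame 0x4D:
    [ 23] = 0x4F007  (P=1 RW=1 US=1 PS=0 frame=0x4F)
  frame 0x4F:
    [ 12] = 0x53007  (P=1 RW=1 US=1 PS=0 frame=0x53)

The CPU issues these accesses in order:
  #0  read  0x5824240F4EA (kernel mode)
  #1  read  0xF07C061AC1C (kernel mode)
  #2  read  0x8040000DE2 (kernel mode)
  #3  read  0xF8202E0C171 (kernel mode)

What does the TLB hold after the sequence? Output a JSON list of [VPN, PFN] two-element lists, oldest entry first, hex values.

Per-access translation:
#0 VA=0x5824240F4EA (r,kernel):
  L0 @0x2D[11] → 0x2F007  P=1,RW=1,US=1,PS=0
  L1 @0x2F[9] → 0x31007  P=1,RW=1,US=1,PS=0
  L2 @0x31[18] → 0x32007  P=1,RW=1,US=1,PS=0
  L3 @0x32[15] → 0x36007  P=1,RW=1,US=1,PS=0
  ⇒ phys 0x364EA  [4 reads]
#1 VA=0xF07C061AC1C (r,kernel):
  L0 @0x2D[30] → 0x37007  P=1,RW=1,US=1,PS=0
  L1 @0x37[31] → 0x3A007  P=1,RW=1,US=1,PS=0
  L2 @0x3A[3] → 0x3E007  P=1,RW=1,US=1,PS=0
  L3 @0x3E[26] → 0x40007  P=1,RW=1,US=1,PS=0
  ⇒ phys 0x40C1C  [4 reads]
#2 VA=0x8040000DE2 (r,kernel):
  L0 @0x2D[1] → 0x44007  P=1,RW=1,US=1,PS=0
  L1 @0x44[1] → 0x46087  P=1,RW=1,US=1,PS=1
  ⇒ phys 0x46DE2 (huge @L1)  [2 reads]
#3 VA=0xF8202E0C171 (r,kernel):
  L0 @0x2D[31] → 0x4A007  P=1,RW=1,US=1,PS=0
  L1 @0x4A[8] → 0x4D007  P=1,RW=1,US=1,PS=0
  L2 @0x4D[23] → 0x4F007  P=1,RW=1,US=1,PS=0
  L3 @0x4F[12] → 0x53007  P=1,RW=1,US=1,PS=0
  ⇒ phys 0x53171  [4 reads]

TLB: [["0x5824240F", "0x36"], ["0xF07C061A", "0x40"], ["0x8040000", "0x46"], ["0xF8202E0C", "0x53"]]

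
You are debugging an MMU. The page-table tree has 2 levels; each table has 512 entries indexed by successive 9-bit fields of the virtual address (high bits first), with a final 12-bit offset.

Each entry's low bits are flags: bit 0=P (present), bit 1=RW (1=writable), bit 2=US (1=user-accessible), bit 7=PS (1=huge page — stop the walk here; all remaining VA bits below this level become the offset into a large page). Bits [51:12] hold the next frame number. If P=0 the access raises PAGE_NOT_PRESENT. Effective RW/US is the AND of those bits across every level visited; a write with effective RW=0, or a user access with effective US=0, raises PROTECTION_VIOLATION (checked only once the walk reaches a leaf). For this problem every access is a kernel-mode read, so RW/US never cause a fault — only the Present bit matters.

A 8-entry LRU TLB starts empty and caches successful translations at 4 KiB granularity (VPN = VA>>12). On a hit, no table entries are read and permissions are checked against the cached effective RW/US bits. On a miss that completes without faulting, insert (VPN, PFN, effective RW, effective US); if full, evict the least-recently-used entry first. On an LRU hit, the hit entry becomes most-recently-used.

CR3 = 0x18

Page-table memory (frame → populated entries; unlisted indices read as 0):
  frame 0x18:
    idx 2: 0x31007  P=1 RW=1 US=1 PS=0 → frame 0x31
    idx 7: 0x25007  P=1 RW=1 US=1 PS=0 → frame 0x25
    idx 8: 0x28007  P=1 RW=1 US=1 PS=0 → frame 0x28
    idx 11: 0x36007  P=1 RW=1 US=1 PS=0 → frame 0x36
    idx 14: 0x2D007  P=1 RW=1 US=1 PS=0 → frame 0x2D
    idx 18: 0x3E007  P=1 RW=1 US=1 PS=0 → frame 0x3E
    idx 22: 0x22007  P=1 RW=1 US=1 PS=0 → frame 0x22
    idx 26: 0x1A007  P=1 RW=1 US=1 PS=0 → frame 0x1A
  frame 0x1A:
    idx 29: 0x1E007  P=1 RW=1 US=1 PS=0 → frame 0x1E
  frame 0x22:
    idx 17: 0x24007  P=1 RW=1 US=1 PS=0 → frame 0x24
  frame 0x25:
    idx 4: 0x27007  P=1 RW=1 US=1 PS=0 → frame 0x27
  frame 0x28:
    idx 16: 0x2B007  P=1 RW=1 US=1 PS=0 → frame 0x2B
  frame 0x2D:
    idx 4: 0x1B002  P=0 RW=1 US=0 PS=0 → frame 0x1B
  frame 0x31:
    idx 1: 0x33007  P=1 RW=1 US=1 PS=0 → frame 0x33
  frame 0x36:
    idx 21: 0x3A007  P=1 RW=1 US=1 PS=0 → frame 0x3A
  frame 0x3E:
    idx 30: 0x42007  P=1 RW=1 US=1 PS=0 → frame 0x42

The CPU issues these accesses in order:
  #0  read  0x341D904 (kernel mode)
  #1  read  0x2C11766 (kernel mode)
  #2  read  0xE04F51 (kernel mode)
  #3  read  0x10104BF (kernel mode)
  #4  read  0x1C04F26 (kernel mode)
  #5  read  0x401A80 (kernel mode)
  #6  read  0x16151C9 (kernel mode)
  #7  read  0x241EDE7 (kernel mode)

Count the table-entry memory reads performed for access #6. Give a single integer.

Per-access translation:
#0 VA=0x341D904 (r,kernel):
  lvl0: tbl 0x18, slot 26 ⇒ 0x1A007 (P1/RW1/US1/PS0)
  lvl1: tbl 0x1A, slot 29 ⇒ 0x1E007 (P1/RW1/US1/PS0)
  ✓ 0x1E904  — 2 lookups
#1 VA=0x2C11766 (r,kernel):
  lvl0: tbl 0x18, slot 22 ⇒ 0x22007 (P1/RW1/US1/PS0)
  lvl1: tbl 0x22, slot 17 ⇒ 0x24007 (P1/RW1/US1/PS0)
  ✓ 0x24766  — 2 lookups
#2 VA=0xE04F51 (r,kernel):
  lvl0: tbl 0x18, slot 7 ⇒ 0x25007 (P1/RW1/US1/PS0)
  lvl1: tbl 0x25, slot 4 ⇒ 0x27007 (P1/RW1/US1/PS0)
  ✓ 0x27F51  — 2 lookups
#3 VA=0x10104BF (r,kernel):
  lvl0: tbl 0x18, slot 8 ⇒ 0x28007 (P1/RW1/US1/PS0)
  lvl1: tbl 0x28, slot 16 ⇒ 0x2B007 (P1/RW1/US1/PS0)
  ✓ 0x2B4BF  — 2 lookups
#4 VA=0x1C04F26 (r,kernel):
  lvl0: tbl 0x18, slot 14 ⇒ 0x2D007 (P1/RW1/US1/PS0)
  lvl1: tbl 0x2D, slot 4 ⇒ 0x1B002 (P0/RW1/US0/PS0)
  ✗ PAGE_NOT_PRESENT  [2 reads]
#5 VA=0x401A80 (r,kernel):
  lvl0: tbl 0x18, slot 2 ⇒ 0x31007 (P1/RW1/US1/PS0)
  lvl1: tbl 0x31, slot 1 ⇒ 0x33007 (P1/RW1/US1/PS0)
  ✓ 0x33A80  — 2 lookups
#6 VA=0x16151C9 (r,kernel):
  lvl0: tbl 0x18, slot 11 ⇒ 0x36007 (P1/RW1/US1/PS0)
  lvl1: tbl 0x36, slot 21 ⇒ 0x3A007 (P1/RW1/US1/PS0)
  ✓ 0x3A1C9  — 2 lookups
#7 VA=0x241EDE7 (r,kernel):
  lvl0: tbl 0x18, slot 18 ⇒ 0x3E007 (P1/RW1/US1/PS0)
  lvl1: tbl 0x3E, slot 30 ⇒ 0x42007 (P1/RW1/US1/PS0)
  ✓ 0x42DE7  — 2 lookups

Entries read for #6: 2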